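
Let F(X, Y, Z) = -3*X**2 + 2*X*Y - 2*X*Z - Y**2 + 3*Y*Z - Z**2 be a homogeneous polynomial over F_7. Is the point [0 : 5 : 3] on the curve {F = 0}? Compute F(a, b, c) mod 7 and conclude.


F(0,5,3) ≡ 4 (mod 7); P is NOT on the curve.

Evaluate F(0, 5, 3) term-by-term (mod 7).
  -3*X**2 ↦ -3·0·1·1 = 0
  2*X*Y ↦ 2·0·5·1 = 0
  -2*X*Z ↦ -2·0·1·3 = 0
  -Y**2 ↦ -1·1·25·1 = -25
  3*Y*Z ↦ 3·1·5·3 = 45
  -Z**2 ↦ -1·1·1·9 = -9
Sum: F(0, 5, 3) = (0) + (0) + (0) + (-25) + (45) + (-9) = 11.
Reducing mod 7: 11 ≡ 4 (mod 7).
Since F(a, b, c) ≡ 4 ≠ 0 (mod 7), P does NOT lie on the curve.


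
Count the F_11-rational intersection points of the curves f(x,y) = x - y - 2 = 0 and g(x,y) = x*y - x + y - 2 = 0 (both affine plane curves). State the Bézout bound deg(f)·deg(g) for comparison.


Common zeros: {(5, 3), (8, 6)}; count = 2; Bézout bound = 2.

deg(f) = 1, deg(g) = 2, so Bézout bound = 2.
Scan x ∈ F_11. For each x, list the y ∈ F_11 with f(x, y) ≡ 0 and those with g(x, y) ≡ 0 (mod 11); the common zeros in that column are the intersection.
  x = 0: f ≡ 0 at y ∈ {9}; g ≡ 0 at y ∈ {2}; common: ∅.
  x = 1: f ≡ 0 at y ∈ {10}; g ≡ 0 at y ∈ {7}; common: ∅.
  x = 2: f ≡ 0 at y ∈ {0}; g ≡ 0 at y ∈ {5}; common: ∅.
  x = 3: f ≡ 0 at y ∈ {1}; g ≡ 0 at y ∈ {4}; common: ∅.
  x = 4: f ≡ 0 at y ∈ {2}; g ≡ 0 at y ∈ {10}; common: ∅.
  x = 5: f ≡ 0 at y ∈ {3}; g ≡ 0 at y ∈ {3}; common: {3}.
  x = 6: f ≡ 0 at y ∈ {4}; g ≡ 0 at y ∈ {9}; common: ∅.
  x = 7: f ≡ 0 at y ∈ {5}; g ≡ 0 at y ∈ {8}; common: ∅.
  x = 8: f ≡ 0 at y ∈ {6}; g ≡ 0 at y ∈ {6}; common: {6}.
  x = 9: f ≡ 0 at y ∈ {7}; g ≡ 0 at y ∈ {0}; common: ∅.
  x = 10: f ≡ 0 at y ∈ {8}; g ≡ 0 at y ∈ ∅; common: ∅.
Collecting: common zeros = {(5, 3), (8, 6)}, so the count is 2.
Comparison with the Bézout bound: 2 ≤ 2 = deg(f)·deg(g), as expected for curves with no common component (the bound is attained).


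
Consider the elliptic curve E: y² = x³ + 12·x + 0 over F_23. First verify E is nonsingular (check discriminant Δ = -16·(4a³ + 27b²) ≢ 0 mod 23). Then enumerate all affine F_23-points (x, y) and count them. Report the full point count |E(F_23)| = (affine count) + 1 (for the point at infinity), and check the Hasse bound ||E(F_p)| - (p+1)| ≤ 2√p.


Affine points = {(0, 0), (1, 6), (1, 17), (2, 3), (2, 20), (5, 1), (5, 22), (6, 9), (6, 14), (7, 6), (7, 17), (9, 3), (9, 20), (10, 4), (10, 19), (12, 3), (12, 20), (15, 6), (15, 17), (19, 7), (19, 16), (20, 11), (20, 12)}; affine count = 23; |E(F_23)| = 24.

Discriminant check: Δ ∝ 4a³ + 27b² = 4·12³ + 27·0² = 4·1728 + 27·0 ≡ 12 (mod 23). Nonzero ⇒ E is nonsingular.
For each x ∈ F_23, compute rhs = x³ + 12·x + 0 mod 23, then count y ∈ F_23 with y² ≡ rhs.
  x = 0: rhs = 0, matching y values: 0 (1 points).
  x = 1: rhs = 13, matching y values: 6, 17 (2 points).
  x = 2: rhs = 9, matching y values: 3, 20 (2 points).
  x = 3: rhs = 17, matching y values: none (0 points).
  x = 4: rhs = 20, matching y values: none (0 points).
  x = 5: rhs = 1, matching y values: 1, 22 (2 points).
  x = 6: rhs = 12, matching y values: 9, 14 (2 points).
  x = 7: rhs = 13, matching y values: 6, 17 (2 points).
  x = 8: rhs = 10, matching y values: none (0 points).
  x = 9: rhs = 9, matching y values: 3, 20 (2 points).
  x = 10: rhs = 16, matching y values: 4, 19 (2 points).
  x = 11: rhs = 14, matching y values: none (0 points).
  x = 12: rhs = 9, matching y values: 3, 20 (2 points).
  x = 13: rhs = 7, matching y values: none (0 points).
  x = 14: rhs = 14, matching y values: none (0 points).
  x = 15: rhs = 13, matching y values: 6, 17 (2 points).
  x = 16: rhs = 10, matching y values: none (0 points).
  x = 17: rhs = 11, matching y values: none (0 points).
  x = 18: rhs = 22, matching y values: none (0 points).
  x = 19: rhs = 3, matching y values: 7, 16 (2 points).
  x = 20: rhs = 6, matching y values: 11, 12 (2 points).
  x = 21: rhs = 14, matching y values: none (0 points).
  x = 22: rhs = 10, matching y values: none (0 points).
Total affine count: 23.
Full point count |E(F_23)| = 23 + 1 = 24.
Hasse bound: |24 − (23+1)| = |0| = 0 ≤ 2√23 ≈ 9.5917 ✓.


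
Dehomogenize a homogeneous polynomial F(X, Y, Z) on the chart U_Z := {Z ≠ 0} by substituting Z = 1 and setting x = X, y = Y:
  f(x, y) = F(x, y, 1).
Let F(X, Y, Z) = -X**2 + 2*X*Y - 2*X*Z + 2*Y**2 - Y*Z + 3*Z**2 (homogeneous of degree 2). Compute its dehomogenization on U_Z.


f(x, y) = -x**2 + 2*x*y - 2*x + 2*y**2 - y + 3

On U_Z we set Z = 1. Each monomial c·X^i·Y^j·Z^k in F becomes c·x^i·y^j·1^k = c·x^i·y^j.
Substituting Z = 1: F(X, Y, 1) = -x**2 + 2*x*y - 2*x + 2*y**2 - y + 3.
Note: deg(f) ≤ deg(F) = 2; strict inequality happens when F is divisible by Z (lost terms).


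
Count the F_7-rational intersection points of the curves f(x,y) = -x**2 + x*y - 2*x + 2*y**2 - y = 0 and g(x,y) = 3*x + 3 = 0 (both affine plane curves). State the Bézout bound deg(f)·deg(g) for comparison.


Common zeros: ∅; count = 0; Bézout bound = 2.

deg(f) = 2, deg(g) = 1, so Bézout bound = 2.
Scan x ∈ F_7. For each x, list the y ∈ F_7 with f(x, y) ≡ 0 and those with g(x, y) ≡ 0 (mod 7); the common zeros in that column are the intersection.
  x = 0: f ≡ 0 at y ∈ {0, 4}; g ≡ 0 at y ∈ ∅; common: ∅.
  x = 1: f ≡ 0 at y ∈ ∅; g ≡ 0 at y ∈ ∅; common: ∅.
  x = 2: f ≡ 0 at y ∈ {4, 6}; g ≡ 0 at y ∈ ∅; common: ∅.
  x = 3: f ≡ 0 at y ∈ ∅; g ≡ 0 at y ∈ ∅; common: ∅.
  x = 4: f ≡ 0 at y ∈ ∅; g ≡ 0 at y ∈ ∅; common: ∅.
  x = 5: f ≡ 0 at y ∈ {0, 5}; g ≡ 0 at y ∈ ∅; common: ∅.
  x = 6: f ≡ 0 at y ∈ ∅; g ≡ 0 at y ∈ {0, 1, 2, 3, 4, 5, 6}; common: ∅.
Collecting: common zeros = ∅, so the count is 0.
Comparison with the Bézout bound: 0 ≤ 2 = deg(f)·deg(g), as expected for curves with no common component (the affine F_7-count falls short of the bound because intersections may lie at infinity, over extension fields, or carry multiplicity).


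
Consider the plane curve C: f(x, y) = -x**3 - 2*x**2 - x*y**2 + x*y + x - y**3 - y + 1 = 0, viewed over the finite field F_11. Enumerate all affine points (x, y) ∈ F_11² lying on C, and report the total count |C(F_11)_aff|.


Affine F_11-points: {(0, 9), (1, 6), (2, 3), (3, 5), (3, 7), (5, 4)}; count = 6.

For each of the 121 pairs (x, y) ∈ F_11², evaluate f(x, y) mod 11. Record the zeros.
  x = 0: [0↦1, 1↦10, 2↦2, 3↦4, 4↦10, 5↦3, 6↦10, 7↦3, 8↦9, 9↦0, 10↦3]  zeros at y ∈ {9}
  x = 1: [0↦10, 1↦8, 2↦9, 3↦7, 4↦7, 5↦3, 6↦0, 7↦3, 8↦6, 9↦3, 10↦10]  zeros at y ∈ {6}
  x = 2: [0↦9, 1↦7, 2↦6, 3↦0, 4↦5, 5↦4, 6↦2, 7↦4, 8↦4, 9↦7, 10↦7]  zeros at y ∈ {3}
  x = 3: [0↦3, 1↦1, 2↦9, 3↦10, 4↦9, 5↦0, 6↦10, 7↦0, 8↦8, 9↦6, 10↦10]  zeros at y ∈ {5, 7}
  x = 4: [0↦8, 1↦6, 2↦1, 3↦9, 4↦2, 5↦7, 6↦7, 7↦7, 8↦1, 9↦5, 10↦2]  zeros at y ∈ ∅
  x = 5: [0↦7, 1↦5, 2↦9, 3↦2, 4↦0, 5↦8, 6↦9, 7↦8, 8↦10, 9↦9, 10↦10]  zeros at y ∈ {4}
  x = 6: [0↦5, 1↦3, 2↦5, 3↦5, 4↦8, 5↦8, 6↦10, 7↦8, 8↦7, 9↦1, 10↦6]  zeros at y ∈ ∅
  x = 7: [0↦7, 1↦5, 2↦5, 3↦1, 4↦9, 5↦1, 6↦4, 7↦1, 8↦8, 9↦8, 10↦6]  zeros at y ∈ ∅
  x = 8: [0↦7, 1↦5, 2↦3, 3↦6, 4↦8, 5↦3, 6↦7, 7↦3, 8↦7, 9↦2, 10↦4]  zeros at y ∈ ∅
  x = 9: [0↦10, 1↦8, 2↦4, 3↦3, 4↦10, 5↦8, 6↦2, 7↦8, 8↦9, 9↦10, 10↦5]  zeros at y ∈ ∅
  x = 10: [0↦10, 1↦8, 2↦2, 3↦8, 4↦9, 5↦10, 6↦5, 7↦10, 8↦8, 9↦4, 10↦3]  zeros at y ∈ ∅
Collecting zeros: affine points = {(0, 9), (1, 6), (2, 3), (3, 5), (3, 7), (5, 4)}.
Total count |C(F_11)_aff| = 6.


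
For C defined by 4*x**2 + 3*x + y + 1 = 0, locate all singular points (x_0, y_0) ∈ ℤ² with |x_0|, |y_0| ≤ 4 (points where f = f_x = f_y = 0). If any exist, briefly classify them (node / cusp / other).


No singular points in the scanned grid; C is smooth there.

Compute partial derivatives:
  f_x = 8*x + 3.
  f_y = 1.
f_y = 1 is a nonzero constant, so f_y never vanishes: no point (x, y) can satisfy f = f_x = f_y = 0. In particular no (x, y) ∈ {−4, ..., 4}² is singular; the curve is smooth.


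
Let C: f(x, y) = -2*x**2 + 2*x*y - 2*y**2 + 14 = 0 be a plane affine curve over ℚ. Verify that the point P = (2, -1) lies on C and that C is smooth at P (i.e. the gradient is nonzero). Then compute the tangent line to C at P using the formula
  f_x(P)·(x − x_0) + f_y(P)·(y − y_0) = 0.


Tangent line at P: -10*x + 8*y + 28 = 0.

Step 1: f(2, -1) = 0, so P lies on C.
Step 2: partial derivatives
  f_x(x, y) = -4*x + 2*y, f_y(x, y) = 2*x - 4*y.
  f_x(P) = -10, f_y(P) = 8 (gradient nonzero, so P is smooth).
Step 3: tangent line at P: -10·(x − 2) + 8·(y − -1) = 0.
Expanding: -10*x + 8*y + 28 = 0.


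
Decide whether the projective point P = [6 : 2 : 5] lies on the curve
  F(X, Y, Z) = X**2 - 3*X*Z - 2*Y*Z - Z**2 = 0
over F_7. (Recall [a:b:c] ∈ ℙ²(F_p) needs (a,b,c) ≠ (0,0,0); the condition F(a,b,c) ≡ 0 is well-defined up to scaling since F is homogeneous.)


F(6,2,5) ≡ 6 (mod 7); P is NOT on the curve.

Evaluate F(6, 2, 5) term-by-term (mod 7).
  X**2 ↦ 1·36·1·1 = 36
  -3*X*Z ↦ -3·6·1·5 = -90
  -2*Y*Z ↦ -2·1·2·5 = -20
  -Z**2 ↦ -1·1·1·25 = -25
Sum: F(6, 2, 5) = (36) + (-90) + (-20) + (-25) = -99.
Reducing mod 7: -99 ≡ 6 (mod 7).
Since F(a, b, c) ≡ 6 ≠ 0 (mod 7), P does NOT lie on the curve.


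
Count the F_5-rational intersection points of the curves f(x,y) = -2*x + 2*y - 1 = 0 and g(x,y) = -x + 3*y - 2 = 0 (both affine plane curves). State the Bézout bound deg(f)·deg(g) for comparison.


Common zeros: {(4, 2)}; count = 1; Bézout bound = 1.

deg(f) = 1, deg(g) = 1, so Bézout bound = 1.
Scan x ∈ F_5. For each x, list the y ∈ F_5 with f(x, y) ≡ 0 and those with g(x, y) ≡ 0 (mod 5); the common zeros in that column are the intersection.
  x = 0: f ≡ 0 at y ∈ {3}; g ≡ 0 at y ∈ {4}; common: ∅.
  x = 1: f ≡ 0 at y ∈ {4}; g ≡ 0 at y ∈ {1}; common: ∅.
  x = 2: f ≡ 0 at y ∈ {0}; g ≡ 0 at y ∈ {3}; common: ∅.
  x = 3: f ≡ 0 at y ∈ {1}; g ≡ 0 at y ∈ {0}; common: ∅.
  x = 4: f ≡ 0 at y ∈ {2}; g ≡ 0 at y ∈ {2}; common: {2}.
Collecting: common zeros = {(4, 2)}, so the count is 1.
Comparison with the Bézout bound: 1 ≤ 1 = deg(f)·deg(g), as expected for curves with no common component (the bound is attained).


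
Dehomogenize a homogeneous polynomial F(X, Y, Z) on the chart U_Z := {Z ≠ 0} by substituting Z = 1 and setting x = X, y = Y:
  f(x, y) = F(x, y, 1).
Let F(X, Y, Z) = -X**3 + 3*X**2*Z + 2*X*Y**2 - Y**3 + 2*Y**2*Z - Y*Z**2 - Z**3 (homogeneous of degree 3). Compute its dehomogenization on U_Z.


f(x, y) = -x**3 + 3*x**2 + 2*x*y**2 - y**3 + 2*y**2 - y - 1

On U_Z we set Z = 1. Each monomial c·X^i·Y^j·Z^k in F becomes c·x^i·y^j·1^k = c·x^i·y^j.
Substituting Z = 1: F(X, Y, 1) = -x**3 + 3*x**2 + 2*x*y**2 - y**3 + 2*y**2 - y - 1.
Note: deg(f) ≤ deg(F) = 3; strict inequality happens when F is divisible by Z (lost terms).


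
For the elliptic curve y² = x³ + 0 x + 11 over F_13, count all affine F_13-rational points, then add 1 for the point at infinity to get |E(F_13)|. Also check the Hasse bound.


Affine points = {(1, 5), (1, 8), (3, 5), (3, 8), (4, 6), (4, 7), (7, 4), (7, 9), (8, 4), (8, 9), (9, 5), (9, 8), (10, 6), (10, 7), (11, 4), (11, 9), (12, 6), (12, 7)}; affine count = 18; |E(F_13)| = 19.

Discriminant check: Δ ∝ 4a³ + 27b² = 4·0³ + 27·11² = 4·0 + 27·121 ≡ 4 (mod 13). Nonzero ⇒ E is nonsingular.
For each x ∈ F_13, compute rhs = x³ + 0·x + 11 mod 13, then count y ∈ F_13 with y² ≡ rhs.
  x = 0: rhs = 11, matching y values: none (0 points).
  x = 1: rhs = 12, matching y values: 5, 8 (2 points).
  x = 2: rhs = 6, matching y values: none (0 points).
  x = 3: rhs = 12, matching y values: 5, 8 (2 points).
  x = 4: rhs = 10, matching y values: 6, 7 (2 points).
  x = 5: rhs = 6, matching y values: none (0 points).
  x = 6: rhs = 6, matching y values: none (0 points).
  x = 7: rhs = 3, matching y values: 4, 9 (2 points).
  x = 8: rhs = 3, matching y values: 4, 9 (2 points).
  x = 9: rhs = 12, matching y values: 5, 8 (2 points).
  x = 10: rhs = 10, matching y values: 6, 7 (2 points).
  x = 11: rhs = 3, matching y values: 4, 9 (2 points).
  x = 12: rhs = 10, matching y values: 6, 7 (2 points).
Total affine count: 18.
Full point count |E(F_13)| = 18 + 1 = 19.
Hasse bound: |19 − (13+1)| = |5| = 5 ≤ 2√13 ≈ 7.2111 ✓.


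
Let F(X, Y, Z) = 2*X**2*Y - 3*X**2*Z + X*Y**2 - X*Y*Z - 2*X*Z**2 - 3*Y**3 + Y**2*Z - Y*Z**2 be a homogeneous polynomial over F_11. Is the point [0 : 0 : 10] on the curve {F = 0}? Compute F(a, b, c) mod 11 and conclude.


F(0,0,10) ≡ 0 (mod 11); P is on the curve.

Evaluate F(0, 0, 10) term-by-term (mod 11).
  2*X**2*Y ↦ 2·0·0·1 = 0
  -3*X**2*Z ↦ -3·0·1·10 = 0
  X*Y**2 ↦ 1·0·0·1 = 0
  -X*Y*Z ↦ -1·0·0·10 = 0
  -2*X*Z**2 ↦ -2·0·1·100 = 0
  -3*Y**3 ↦ -3·1·0·1 = 0
  Y**2*Z ↦ 1·1·0·10 = 0
  -Y*Z**2 ↦ -1·1·0·100 = 0
Sum: F(0, 0, 10) = (0) + (0) + (0) + (0) + (0) + (0) + (0) + (0) = 0.
Reducing mod 11: 0 ≡ 0 (mod 11).
Since F(a, b, c) ≡ 0 (mod 11), P lies on the curve.


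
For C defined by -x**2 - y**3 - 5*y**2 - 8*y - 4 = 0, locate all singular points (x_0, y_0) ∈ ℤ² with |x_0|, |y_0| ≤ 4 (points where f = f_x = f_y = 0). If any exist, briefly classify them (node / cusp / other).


Singular points: {(0, -2)}; classification: node.

Compute partial derivatives:
  f_x = -2*x.
  f_y = -3*y**2 - 10*y - 8.
Scan x_0 ∈ {−4, ..., 4}. For each x_0, f_y(x_0, y) is a polynomial in y; find its integer roots y ∈ {−4, ..., 4}, then test f_x and f at those candidates.
  x = -4: f_y(-4, y) = -3*y**2 - 10*y - 8; vanishes at y ∈ {-2}. (-4, -2): f_x = 8 ≠ 0.
  x = -3: f_y(-3, y) = -3*y**2 - 10*y - 8; vanishes at y ∈ {-2}. (-3, -2): f_x = 6 ≠ 0.
  x = -2: f_y(-2, y) = -3*y**2 - 10*y - 8; vanishes at y ∈ {-2}. (-2, -2): f_x = 4 ≠ 0.
  x = -1: f_y(-1, y) = -3*y**2 - 10*y - 8; vanishes at y ∈ {-2}. (-1, -2): f_x = 2 ≠ 0.
  x = 0: f_y(0, y) = -3*y**2 - 10*y - 8; vanishes at y ∈ {-2}. (0, -2): f_x = 0, f = 0 — SINGULAR.
  x = 1: f_y(1, y) = -3*y**2 - 10*y - 8; vanishes at y ∈ {-2}. (1, -2): f_x = -2 ≠ 0.
  x = 2: f_y(2, y) = -3*y**2 - 10*y - 8; vanishes at y ∈ {-2}. (2, -2): f_x = -4 ≠ 0.
  x = 3: f_y(3, y) = -3*y**2 - 10*y - 8; vanishes at y ∈ {-2}. (3, -2): f_x = -6 ≠ 0.
  x = 4: f_y(4, y) = -3*y**2 - 10*y - 8; vanishes at y ∈ {-2}. (4, -2): f_x = -8 ≠ 0.
Only singular point on the grid: (0, -2).
Classify: substitute x = 0 + u, y = -2 + v and expand: f = -u**2 - v**3 + v**2.
No constant or linear terms (consistent with a singular point). Quadratic part: -u**2 + v**2. Cubic part: -v**3.
The quadratic part v**2 - u**2 = (v − u)(v + u) splits into two distinct linear factors, so there are two distinct tangent lines y − -2 = ±(x − 0) — this is a node (ordinary double point).
Classification: node.


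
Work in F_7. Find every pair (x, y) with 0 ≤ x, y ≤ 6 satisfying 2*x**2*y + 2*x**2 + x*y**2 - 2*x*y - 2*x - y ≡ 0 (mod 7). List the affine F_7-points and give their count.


Affine F_7-points: {(0, 0), (1, 0), (1, 1), (5, 1), (6, 4), (6, 6)}; count = 6.

For each of the 49 pairs (x, y) ∈ F_7², evaluate f(x, y) mod 7. Record the zeros.
  x = 0: [0↦0, 1↦6, 2↦5, 3↦4, 4↦3, 5↦2, 6↦1]  zeros at y ∈ {0}
  x = 1: [0↦0, 1↦0, 2↦2, 3↦6, 4↦5, 5↦6, 6↦2]  zeros at y ∈ {0, 1}
  x = 2: [0↦4, 1↦2, 2↦4, 3↦3, 4↦6, 5↦6, 6↦3]  zeros at y ∈ ∅
  x = 3: [0↦5, 1↦5, 2↦4, 3↦2, 4↦6, 5↦2, 6↦4]  zeros at y ∈ ∅
  x = 4: [0↦3, 1↦2, 2↦2, 3↦3, 4↦5, 5↦1, 6↦5]  zeros at y ∈ ∅
  x = 5: [0↦5, 1↦0, 2↦5, 3↦6, 4↦3, 5↦3, 6↦6]  zeros at y ∈ {1}
  x = 6: [0↦4, 1↦6, 2↦6, 3↦4, 4↦0, 5↦1, 6↦0]  zeros at y ∈ {4, 6}
Collecting zeros: affine points = {(0, 0), (1, 0), (1, 1), (5, 1), (6, 4), (6, 6)}.
Total count |C(F_7)_aff| = 6.


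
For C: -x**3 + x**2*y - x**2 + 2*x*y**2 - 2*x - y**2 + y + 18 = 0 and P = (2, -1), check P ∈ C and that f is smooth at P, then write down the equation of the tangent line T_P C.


Tangent line at P: -20*x - y + 39 = 0.

Step 1: f(2, -1) = 0, so P lies on C.
Step 2: partial derivatives
  f_x(x, y) = -3*x**2 + 2*x*y - 2*x + 2*y**2 - 2, f_y(x, y) = x**2 + 4*x*y - 2*y + 1.
  f_x(P) = -20, f_y(P) = -1 (gradient nonzero, so P is smooth).
Step 3: tangent line at P: -20·(x − 2) + -1·(y − -1) = 0.
Expanding: -20*x - y + 39 = 0.


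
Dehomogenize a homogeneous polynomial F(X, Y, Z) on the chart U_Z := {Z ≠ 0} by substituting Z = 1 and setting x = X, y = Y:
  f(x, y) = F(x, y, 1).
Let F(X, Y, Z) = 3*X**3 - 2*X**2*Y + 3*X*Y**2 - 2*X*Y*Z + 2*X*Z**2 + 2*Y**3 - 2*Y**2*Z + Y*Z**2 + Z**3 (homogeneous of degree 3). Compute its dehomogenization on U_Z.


f(x, y) = 3*x**3 - 2*x**2*y + 3*x*y**2 - 2*x*y + 2*x + 2*y**3 - 2*y**2 + y + 1

On U_Z we set Z = 1. Each monomial c·X^i·Y^j·Z^k in F becomes c·x^i·y^j·1^k = c·x^i·y^j.
Substituting Z = 1: F(X, Y, 1) = 3*x**3 - 2*x**2*y + 3*x*y**2 - 2*x*y + 2*x + 2*y**3 - 2*y**2 + y + 1.
Note: deg(f) ≤ deg(F) = 3; strict inequality happens when F is divisible by Z (lost terms).


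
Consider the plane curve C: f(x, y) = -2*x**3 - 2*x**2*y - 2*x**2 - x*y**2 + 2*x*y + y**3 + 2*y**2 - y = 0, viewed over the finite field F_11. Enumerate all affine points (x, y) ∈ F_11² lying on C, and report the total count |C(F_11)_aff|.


Affine F_11-points: {(0, 0), (1, 6), (2, 9), (5, 8), (6, 4), (8, 3), (9, 1), (10, 0)}; count = 8.

For each of the 121 pairs (x, y) ∈ F_11², evaluate f(x, y) mod 11. Record the zeros.
  x = 0: [0↦0, 1↦2, 2↦3, 3↦9, 4↦4, 5↦5, 6↦7, 7↦5, 8↦5, 9↦2, 10↦2]  zeros at y ∈ {0}
  x = 1: [0↦7, 1↦8, 2↦6, 3↦7, 4↦6, 5↦9, 6↦0, 7↦7, 8↦3, 9↦5, 10↦8]  zeros at y ∈ {6}
  x = 2: [0↦9, 1↦5, 2↦7, 3↦10, 4↦9, 5↦10, 6↦8, 7↦9, 8↦8, 9↦0, 10↦2]  zeros at y ∈ {9}
  x = 3: [0↦5, 1↦3, 2↦5, 3↦6, 4↦1, 5↦7, 6↦8, 7↦10, 8↦8, 9↦8, 10↦5]  zeros at y ∈ ∅
  x = 4: [0↦5, 1↦1, 2↦10, 3↦5, 4↦3, 5↦10, 6↦10, 7↦9, 8↦2, 9↦6, 10↦5]  zeros at y ∈ ∅
  x = 5: [0↦8, 1↦9, 2↦10, 3↦6, 4↦3, 5↦7, 6↦2, 7↦5, 8↦0, 9↦4, 10↦1]  zeros at y ∈ {8}
  x = 6: [0↦2, 1↦4, 2↦4, 3↦8, 4↦0, 5↦8, 6↦5, 7↦8, 8↦1, 9↦1, 10↦3]  zeros at y ∈ {4}
  x = 7: [0↦8, 1↦7, 2↦2, 3↦10, 4↦4, 5↦1, 6↦7, 7↦6, 8↦4, 9↦7, 10↦10]  zeros at y ∈ ∅
  x = 8: [0↦3, 1↦6, 2↦3, 3↦0, 4↦3, 5↦7, 6↦7, 7↦9, 8↦8, 9↦10, 10↦10]  zeros at y ∈ {3}
  x = 9: [0↦8, 1↦0, 2↦6, 3↦10, 4↦7, 5↦3, 6↦4, 7↦5, 8↦1, 9↦9, 10↦2]  zeros at y ∈ {1}
  x = 10: [0↦0, 1↦10, 2↦10, 3↦6, 4↦4, 5↦10, 6↦8, 7↦4, 8↦4, 9↦3, 10↦7]  zeros at y ∈ {0}
Collecting zeros: affine points = {(0, 0), (1, 6), (2, 9), (5, 8), (6, 4), (8, 3), (9, 1), (10, 0)}.
Total count |C(F_11)_aff| = 8.


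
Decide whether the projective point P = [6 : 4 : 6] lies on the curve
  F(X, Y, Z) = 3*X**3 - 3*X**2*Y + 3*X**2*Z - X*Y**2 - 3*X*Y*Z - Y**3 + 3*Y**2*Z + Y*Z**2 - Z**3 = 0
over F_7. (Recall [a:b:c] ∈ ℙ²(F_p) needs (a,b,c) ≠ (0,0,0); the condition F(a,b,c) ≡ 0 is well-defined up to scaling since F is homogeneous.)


F(6,4,6) ≡ 5 (mod 7); P is NOT on the curve.

Evaluate F(6, 4, 6) term-by-term (mod 7).
  3*X**3 ↦ 3·216·1·1 = 648
  -3*X**2*Y ↦ -3·36·4·1 = -432
  3*X**2*Z ↦ 3·36·1·6 = 648
  -X*Y**2 ↦ -1·6·16·1 = -96
  -3*X*Y*Z ↦ -3·6·4·6 = -432
  -Y**3 ↦ -1·1·64·1 = -64
  3*Y**2*Z ↦ 3·1·16·6 = 288
  Y*Z**2 ↦ 1·1·4·36 = 144
  -Z**3 ↦ -1·1·1·216 = -216
Sum: F(6, 4, 6) = (648) + (-432) + (648) + (-96) + (-432) + (-64) + (288) + (144) + (-216) = 488.
Reducing mod 7: 488 ≡ 5 (mod 7).
Since F(a, b, c) ≡ 5 ≠ 0 (mod 7), P does NOT lie on the curve.


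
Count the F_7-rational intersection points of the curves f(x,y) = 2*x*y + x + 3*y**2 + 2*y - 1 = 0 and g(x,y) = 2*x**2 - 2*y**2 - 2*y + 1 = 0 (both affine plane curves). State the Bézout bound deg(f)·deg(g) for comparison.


Common zeros: {(4, 2), (4, 4)}; count = 2; Bézout bound = 4.

deg(f) = 2, deg(g) = 2, so Bézout bound = 4.
Scan x ∈ F_7. For each x, list the y ∈ F_7 with f(x, y) ≡ 0 and those with g(x, y) ≡ 0 (mod 7); the common zeros in that column are the intersection.
  x = 0: f ≡ 0 at y ∈ {5, 6}; g ≡ 0 at y ∈ ∅; common: ∅.
  x = 1: f ≡ 0 at y ∈ {0, 1}; g ≡ 0 at y ∈ {3}; common: ∅.
  x = 2: f ≡ 0 at y ∈ ∅; g ≡ 0 at y ∈ ∅; common: ∅.
  x = 3: f ≡ 0 at y ∈ ∅; g ≡ 0 at y ∈ {2, 4}; common: ∅.
  x = 4: f ≡ 0 at y ∈ {2, 4}; g ≡ 0 at y ∈ {2, 4}; common: {2, 4}.
  x = 5: f ≡ 0 at y ∈ ∅; g ≡ 0 at y ∈ ∅; common: ∅.
  x = 6: f ≡ 0 at y ∈ ∅; g ≡ 0 at y ∈ {3}; common: ∅.
Collecting: common zeros = {(4, 2), (4, 4)}, so the count is 2.
Comparison with the Bézout bound: 2 ≤ 4 = deg(f)·deg(g), as expected for curves with no common component (the affine F_7-count falls short of the bound because intersections may lie at infinity, over extension fields, or carry multiplicity).


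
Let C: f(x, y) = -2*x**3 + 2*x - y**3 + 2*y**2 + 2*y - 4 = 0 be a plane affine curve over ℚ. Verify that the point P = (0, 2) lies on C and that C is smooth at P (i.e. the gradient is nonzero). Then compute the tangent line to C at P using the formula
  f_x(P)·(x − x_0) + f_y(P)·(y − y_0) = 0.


Tangent line at P: 2*x - 2*y + 4 = 0.

Step 1: f(0, 2) = 0, so P lies on C.
Step 2: partial derivatives
  f_x(x, y) = 2 - 6*x**2, f_y(x, y) = -3*y**2 + 4*y + 2.
  f_x(P) = 2, f_y(P) = -2 (gradient nonzero, so P is smooth).
Step 3: tangent line at P: 2·(x − 0) + -2·(y − 2) = 0.
Expanding: 2*x - 2*y + 4 = 0.


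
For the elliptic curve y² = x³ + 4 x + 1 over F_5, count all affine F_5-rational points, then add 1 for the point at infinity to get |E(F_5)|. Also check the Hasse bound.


Affine points = {(0, 1), (0, 4), (1, 1), (1, 4), (3, 0), (4, 1), (4, 4)}; affine count = 7; |E(F_5)| = 8.

Discriminant check: Δ ∝ 4a³ + 27b² = 4·4³ + 27·1² = 4·64 + 27·1 ≡ 3 (mod 5). Nonzero ⇒ E is nonsingular.
For each x ∈ F_5, compute rhs = x³ + 4·x + 1 mod 5, then count y ∈ F_5 with y² ≡ rhs.
  x = 0: rhs = 1, matching y values: 1, 4 (2 points).
  x = 1: rhs = 1, matching y values: 1, 4 (2 points).
  x = 2: rhs = 2, matching y values: none (0 points).
  x = 3: rhs = 0, matching y values: 0 (1 points).
  x = 4: rhs = 1, matching y values: 1, 4 (2 points).
Total affine count: 7.
Full point count |E(F_5)| = 7 + 1 = 8.
Hasse bound: |8 − (5+1)| = |2| = 2 ≤ 2√5 ≈ 4.4721 ✓.


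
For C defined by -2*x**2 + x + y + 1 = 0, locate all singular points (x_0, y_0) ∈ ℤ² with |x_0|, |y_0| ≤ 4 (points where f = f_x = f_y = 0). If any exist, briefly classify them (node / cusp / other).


No singular points in the scanned grid; C is smooth there.

Compute partial derivatives:
  f_x = 1 - 4*x.
  f_y = 1.
f_y = 1 is a nonzero constant, so f_y never vanishes: no point (x, y) can satisfy f = f_x = f_y = 0. In particular no (x, y) ∈ {−4, ..., 4}² is singular; the curve is smooth.


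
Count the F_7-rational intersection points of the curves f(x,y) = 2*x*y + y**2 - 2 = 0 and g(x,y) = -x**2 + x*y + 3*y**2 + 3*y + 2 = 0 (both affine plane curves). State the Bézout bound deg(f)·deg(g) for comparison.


Common zeros: ∅; count = 0; Bézout bound = 4.

deg(f) = 2, deg(g) = 2, so Bézout bound = 4.
Scan x ∈ F_7. For each x, list the y ∈ F_7 with f(x, y) ≡ 0 and those with g(x, y) ≡ 0 (mod 7); the common zeros in that column are the intersection.
  x = 0: f ≡ 0 at y ∈ {3, 4}; g ≡ 0 at y ∈ ∅; common: ∅.
  x = 1: f ≡ 0 at y ∈ ∅; g ≡ 0 at y ∈ {2, 6}; common: ∅.
  x = 2: f ≡ 0 at y ∈ ∅; g ≡ 0 at y ∈ {5}; common: ∅.
  x = 3: f ≡ 0 at y ∈ {2, 6}; g ≡ 0 at y ∈ {0, 5}; common: ∅.
  x = 4: f ≡ 0 at y ∈ {1, 5}; g ≡ 0 at y ∈ {0}; common: ∅.
  x = 5: f ≡ 0 at y ∈ ∅; g ≡ 0 at y ∈ {3, 6}; common: ∅.
  x = 6: f ≡ 0 at y ∈ ∅; g ≡ 0 at y ∈ ∅; common: ∅.
Collecting: common zeros = ∅, so the count is 0.
Comparison with the Bézout bound: 0 ≤ 4 = deg(f)·deg(g), as expected for curves with no common component (the affine F_7-count falls short of the bound because intersections may lie at infinity, over extension fields, or carry multiplicity).


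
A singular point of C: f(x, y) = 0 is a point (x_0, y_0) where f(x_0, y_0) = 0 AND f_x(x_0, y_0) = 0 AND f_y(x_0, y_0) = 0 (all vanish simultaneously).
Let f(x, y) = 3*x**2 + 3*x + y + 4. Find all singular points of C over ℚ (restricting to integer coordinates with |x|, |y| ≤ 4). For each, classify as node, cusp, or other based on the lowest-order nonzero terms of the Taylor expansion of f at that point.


No singular points in the scanned grid; C is smooth there.

Compute partial derivatives:
  f_x = 6*x + 3.
  f_y = 1.
f_y = 1 is a nonzero constant, so f_y never vanishes: no point (x, y) can satisfy f = f_x = f_y = 0. In particular no (x, y) ∈ {−4, ..., 4}² is singular; the curve is smooth.


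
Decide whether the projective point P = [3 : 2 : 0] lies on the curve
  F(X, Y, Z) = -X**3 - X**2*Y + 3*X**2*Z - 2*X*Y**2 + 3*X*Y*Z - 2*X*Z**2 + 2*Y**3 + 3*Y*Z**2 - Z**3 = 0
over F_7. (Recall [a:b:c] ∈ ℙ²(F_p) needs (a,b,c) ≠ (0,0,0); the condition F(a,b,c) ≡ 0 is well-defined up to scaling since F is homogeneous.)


F(3,2,0) ≡ 3 (mod 7); P is NOT on the curve.

Evaluate F(3, 2, 0) term-by-term (mod 7).
  -X**3 ↦ -1·27·1·1 = -27
  -X**2*Y ↦ -1·9·2·1 = -18
  3*X**2*Z ↦ 3·9·1·0 = 0
  -2*X*Y**2 ↦ -2·3·4·1 = -24
  3*X*Y*Z ↦ 3·3·2·0 = 0
  -2*X*Z**2 ↦ -2·3·1·0 = 0
  2*Y**3 ↦ 2·1·8·1 = 16
  3*Y*Z**2 ↦ 3·1·2·0 = 0
  -Z**3 ↦ -1·1·1·0 = 0
Sum: F(3, 2, 0) = (-27) + (-18) + (0) + (-24) + (0) + (0) + (16) + (0) + (0) = -53.
Reducing mod 7: -53 ≡ 3 (mod 7).
Since F(a, b, c) ≡ 3 ≠ 0 (mod 7), P does NOT lie on the curve.


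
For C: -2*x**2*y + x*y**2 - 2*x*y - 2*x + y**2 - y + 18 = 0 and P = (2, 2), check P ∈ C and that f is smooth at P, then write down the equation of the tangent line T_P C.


Tangent line at P: -18*x - y + 38 = 0.

Step 1: f(2, 2) = 0, so P lies on C.
Step 2: partial derivatives
  f_x(x, y) = -4*x*y + y**2 - 2*y - 2, f_y(x, y) = -2*x**2 + 2*x*y - 2*x + 2*y - 1.
  f_x(P) = -18, f_y(P) = -1 (gradient nonzero, so P is smooth).
Step 3: tangent line at P: -18·(x − 2) + -1·(y − 2) = 0.
Expanding: -18*x - y + 38 = 0.


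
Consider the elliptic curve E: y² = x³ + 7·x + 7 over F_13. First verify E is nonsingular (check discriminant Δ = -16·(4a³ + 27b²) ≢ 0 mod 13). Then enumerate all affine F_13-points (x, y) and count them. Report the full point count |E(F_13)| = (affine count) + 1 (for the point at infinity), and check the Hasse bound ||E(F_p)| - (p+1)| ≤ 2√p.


Affine points = {(2, 4), (2, 9), (3, 4), (3, 9), (7, 3), (7, 10), (8, 4), (8, 9), (12, 5), (12, 8)}; affine count = 10; |E(F_13)| = 11.

Discriminant check: Δ ∝ 4a³ + 27b² = 4·7³ + 27·7² = 4·343 + 27·49 ≡ 4 (mod 13). Nonzero ⇒ E is nonsingular.
For each x ∈ F_13, compute rhs = x³ + 7·x + 7 mod 13, then count y ∈ F_13 with y² ≡ rhs.
  x = 0: rhs = 7, matching y values: none (0 points).
  x = 1: rhs = 2, matching y values: none (0 points).
  x = 2: rhs = 3, matching y values: 4, 9 (2 points).
  x = 3: rhs = 3, matching y values: 4, 9 (2 points).
  x = 4: rhs = 8, matching y values: none (0 points).
  x = 5: rhs = 11, matching y values: none (0 points).
  x = 6: rhs = 5, matching y values: none (0 points).
  x = 7: rhs = 9, matching y values: 3, 10 (2 points).
  x = 8: rhs = 3, matching y values: 4, 9 (2 points).
  x = 9: rhs = 6, matching y values: none (0 points).
  x = 10: rhs = 11, matching y values: none (0 points).
  x = 11: rhs = 11, matching y values: none (0 points).
  x = 12: rhs = 12, matching y values: 5, 8 (2 points).
Total affine count: 10.
Full point count |E(F_13)| = 10 + 1 = 11.
Hasse bound: |11 − (13+1)| = |-3| = 3 ≤ 2√13 ≈ 7.2111 ✓.


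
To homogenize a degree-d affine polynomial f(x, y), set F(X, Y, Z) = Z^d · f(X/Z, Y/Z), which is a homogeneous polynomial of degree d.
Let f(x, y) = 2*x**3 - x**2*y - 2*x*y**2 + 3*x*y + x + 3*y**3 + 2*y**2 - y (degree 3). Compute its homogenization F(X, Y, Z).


F(X, Y, Z) = 2*X**3 - X**2*Y - 2*X*Y**2 + 3*X*Y*Z + X*Z**2 + 3*Y**3 + 2*Y**2*Z - Y*Z**2

deg(f) = 3.
Substitute x = X/Z, y = Y/Z into f, then multiply by Z^3.
  monomial 2·x^3·y^0 ↦ 2·X^3·Y^0·Z^0.
  monomial -1·x^2·y^1 ↦ -1·X^2·Y^1·Z^0.
  monomial -2·x^1·y^2 ↦ -2·X^1·Y^2·Z^0.
  monomial 3·x^1·y^1 ↦ 3·X^1·Y^1·Z^1.
  monomial 1·x^1·y^0 ↦ 1·X^1·Y^0·Z^2.
  monomial 3·x^0·y^3 ↦ 3·X^0·Y^3·Z^0.
  monomial 2·x^0·y^2 ↦ 2·X^0·Y^2·Z^1.
  monomial -1·x^0·y^1 ↦ -1·X^0·Y^1·Z^2.
Collecting: F(X, Y, Z) = 2*X**3 - X**2*Y - 2*X*Y**2 + 3*X*Y*Z + X*Z**2 + 3*Y**3 + 2*Y**2*Z - Y*Z**2.


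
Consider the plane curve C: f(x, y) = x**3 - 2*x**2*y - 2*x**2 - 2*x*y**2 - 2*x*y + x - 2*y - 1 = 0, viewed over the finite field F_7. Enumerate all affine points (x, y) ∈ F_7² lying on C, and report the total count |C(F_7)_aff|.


Affine F_7-points: {(0, 3), (1, 2), (2, 3), (2, 4), (3, 1), (3, 4), (4, 0), (5, 1), (5, 4), (6, 3), (6, 5)}; count = 11.

For each of the 49 pairs (x, y) ∈ F_7², evaluate f(x, y) mod 7. Record the zeros.
  x = 0: [0↦6, 1↦4, 2↦2, 3↦0, 4↦5, 5↦3, 6↦1]  zeros at y ∈ {3}
  x = 1: [0↦6, 1↦5, 2↦0, 3↦5, 4↦6, 5↦3, 6↦3]  zeros at y ∈ {2}
  x = 2: [0↦1, 1↦4, 2↦6, 3↦0, 4↦0, 5↦6, 6↦4]  zeros at y ∈ {3, 4}
  x = 3: [0↦4, 1↦0, 2↦5, 3↦5, 4↦0, 5↦4, 6↦3]  zeros at y ∈ {1, 4}
  x = 4: [0↦0, 1↦6, 2↦3, 3↦5, 4↦5, 5↦3, 6↦6]  zeros at y ∈ {0}
  x = 5: [0↦2, 1↦0, 2↦6, 3↦6, 4↦0, 5↦2, 6↦5]  zeros at y ∈ {1, 4}
  x = 6: [0↦2, 1↦2, 2↦6, 3↦0, 4↦5, 5↦0, 6↦6]  zeros at y ∈ {3, 5}
Collecting zeros: affine points = {(0, 3), (1, 2), (2, 3), (2, 4), (3, 1), (3, 4), (4, 0), (5, 1), (5, 4), (6, 3), (6, 5)}.
Total count |C(F_7)_aff| = 11.


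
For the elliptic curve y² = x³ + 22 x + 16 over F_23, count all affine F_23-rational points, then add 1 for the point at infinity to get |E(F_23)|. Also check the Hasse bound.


Affine points = {(0, 4), (0, 19), (1, 4), (1, 19), (9, 0), (11, 5), (11, 18), (14, 3), (14, 20), (15, 8), (15, 15), (16, 5), (16, 18), (17, 6), (17, 17), (19, 5), (19, 18), (22, 4), (22, 19)}; affine count = 19; |E(F_23)| = 20.

Discriminant check: Δ ∝ 4a³ + 27b² = 4·22³ + 27·16² = 4·10648 + 27·256 ≡ 8 (mod 23). Nonzero ⇒ E is nonsingular.
For each x ∈ F_23, compute rhs = x³ + 22·x + 16 mod 23, then count y ∈ F_23 with y² ≡ rhs.
  x = 0: rhs = 16, matching y values: 4, 19 (2 points).
  x = 1: rhs = 16, matching y values: 4, 19 (2 points).
  x = 2: rhs = 22, matching y values: none (0 points).
  x = 3: rhs = 17, matching y values: none (0 points).
  x = 4: rhs = 7, matching y values: none (0 points).
  x = 5: rhs = 21, matching y values: none (0 points).
  x = 6: rhs = 19, matching y values: none (0 points).
  x = 7: rhs = 7, matching y values: none (0 points).
  x = 8: rhs = 14, matching y values: none (0 points).
  x = 9: rhs = 0, matching y values: 0 (1 points).
  x = 10: rhs = 17, matching y values: none (0 points).
  x = 11: rhs = 2, matching y values: 5, 18 (2 points).
  x = 12: rhs = 7, matching y values: none (0 points).
  x = 13: rhs = 15, matching y values: none (0 points).
  x = 14: rhs = 9, matching y values: 3, 20 (2 points).
  x = 15: rhs = 18, matching y values: 8, 15 (2 points).
  x = 16: rhs = 2, matching y values: 5, 18 (2 points).
  x = 17: rhs = 13, matching y values: 6, 17 (2 points).
  x = 18: rhs = 11, matching y values: none (0 points).
  x = 19: rhs = 2, matching y values: 5, 18 (2 points).
  x = 20: rhs = 15, matching y values: none (0 points).
  x = 21: rhs = 10, matching y values: none (0 points).
  x = 22: rhs = 16, matching y values: 4, 19 (2 points).
Total affine count: 19.
Full point count |E(F_23)| = 19 + 1 = 20.
Hasse bound: |20 − (23+1)| = |-4| = 4 ≤ 2√23 ≈ 9.5917 ✓.


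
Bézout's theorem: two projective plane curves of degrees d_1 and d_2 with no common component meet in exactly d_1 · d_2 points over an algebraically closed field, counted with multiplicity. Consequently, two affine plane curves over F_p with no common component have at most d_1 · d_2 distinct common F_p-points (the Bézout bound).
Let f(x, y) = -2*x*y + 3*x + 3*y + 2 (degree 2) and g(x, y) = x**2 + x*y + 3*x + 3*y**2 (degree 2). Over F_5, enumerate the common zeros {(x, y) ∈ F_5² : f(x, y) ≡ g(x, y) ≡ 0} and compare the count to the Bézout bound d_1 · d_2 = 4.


Common zeros: ∅; count = 0; Bézout bound = 4.

deg(f) = 2, deg(g) = 2, so Bézout bound = 4.
Scan x ∈ F_5. For each x, list the y ∈ F_5 with f(x, y) ≡ 0 and those with g(x, y) ≡ 0 (mod 5); the common zeros in that column are the intersection.
  x = 0: f ≡ 0 at y ∈ {1}; g ≡ 0 at y ∈ {0}; common: ∅.
  x = 1: f ≡ 0 at y ∈ {0}; g ≡ 0 at y ∈ ∅; common: ∅.
  x = 2: f ≡ 0 at y ∈ {3}; g ≡ 0 at y ∈ {0, 1}; common: ∅.
  x = 3: f ≡ 0 at y ∈ {2}; g ≡ 0 at y ∈ ∅; common: ∅.
  x = 4: f ≡ 0 at y ∈ ∅; g ≡ 0 at y ∈ {1}; common: ∅.
Collecting: common zeros = ∅, so the count is 0.
Comparison with the Bézout bound: 0 ≤ 4 = deg(f)·deg(g), as expected for curves with no common component (the affine F_5-count falls short of the bound because intersections may lie at infinity, over extension fields, or carry multiplicity).


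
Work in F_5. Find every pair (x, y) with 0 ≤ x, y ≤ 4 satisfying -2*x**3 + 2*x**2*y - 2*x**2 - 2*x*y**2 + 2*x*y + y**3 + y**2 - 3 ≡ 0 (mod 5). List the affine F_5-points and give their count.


Affine F_5-points: {(1, 2), (3, 0), (3, 1), (3, 4)}; count = 4.

For each of the 25 pairs (x, y) ∈ F_5², evaluate f(x, y) mod 5. Record the zeros.
  x = 0: [0↦2, 1↦4, 2↦4, 3↦3, 4↦2]  zeros at y ∈ ∅
  x = 1: [0↦3, 1↦2, 2↦0, 3↦3, 4↦2]  zeros at y ∈ {2}
  x = 2: [0↦3, 1↦3, 2↦3, 3↦4, 4↦2]  zeros at y ∈ ∅
  x = 3: [0↦0, 1↦0, 2↦1, 3↦4, 4↦0]  zeros at y ∈ {0, 1, 4}
  x = 4: [0↦2, 1↦1, 2↦2, 3↦1, 4↦4]  zeros at y ∈ ∅
Collecting zeros: affine points = {(1, 2), (3, 0), (3, 1), (3, 4)}.
Total count |C(F_5)_aff| = 4.


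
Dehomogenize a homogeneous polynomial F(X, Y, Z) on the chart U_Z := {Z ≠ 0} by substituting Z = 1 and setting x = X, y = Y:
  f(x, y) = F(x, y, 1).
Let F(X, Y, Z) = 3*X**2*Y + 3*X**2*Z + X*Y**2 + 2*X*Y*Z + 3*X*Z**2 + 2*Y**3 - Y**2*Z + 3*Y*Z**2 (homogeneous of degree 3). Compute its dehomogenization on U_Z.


f(x, y) = 3*x**2*y + 3*x**2 + x*y**2 + 2*x*y + 3*x + 2*y**3 - y**2 + 3*y

On U_Z we set Z = 1. Each monomial c·X^i·Y^j·Z^k in F becomes c·x^i·y^j·1^k = c·x^i·y^j.
Substituting Z = 1: F(X, Y, 1) = 3*x**2*y + 3*x**2 + x*y**2 + 2*x*y + 3*x + 2*y**3 - y**2 + 3*y.
Note: deg(f) ≤ deg(F) = 3; strict inequality happens when F is divisible by Z (lost terms).


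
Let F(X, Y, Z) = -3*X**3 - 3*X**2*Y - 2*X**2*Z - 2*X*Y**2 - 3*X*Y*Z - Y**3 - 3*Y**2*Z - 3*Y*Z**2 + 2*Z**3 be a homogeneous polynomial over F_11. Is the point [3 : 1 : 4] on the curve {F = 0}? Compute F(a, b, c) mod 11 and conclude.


F(3,1,4) ≡ 10 (mod 11); P is NOT on the curve.

Evaluate F(3, 1, 4) term-by-term (mod 11).
  -3*X**3 ↦ -3·27·1·1 = -81
  -3*X**2*Y ↦ -3·9·1·1 = -27
  -2*X**2*Z ↦ -2·9·1·4 = -72
  -2*X*Y**2 ↦ -2·3·1·1 = -6
  -3*X*Y*Z ↦ -3·3·1·4 = -36
  -Y**3 ↦ -1·1·1·1 = -1
  -3*Y**2*Z ↦ -3·1·1·4 = -12
  -3*Y*Z**2 ↦ -3·1·1·16 = -48
  2*Z**3 ↦ 2·1·1·64 = 128
Sum: F(3, 1, 4) = (-81) + (-27) + (-72) + (-6) + (-36) + (-1) + (-12) + (-48) + (128) = -155.
Reducing mod 11: -155 ≡ 10 (mod 11).
Since F(a, b, c) ≡ 10 ≠ 0 (mod 11), P does NOT lie on the curve.


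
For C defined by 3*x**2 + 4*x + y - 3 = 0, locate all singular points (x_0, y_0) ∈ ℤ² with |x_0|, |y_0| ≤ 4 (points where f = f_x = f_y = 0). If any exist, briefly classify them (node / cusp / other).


No singular points in the scanned grid; C is smooth there.

Compute partial derivatives:
  f_x = 6*x + 4.
  f_y = 1.
f_y = 1 is a nonzero constant, so f_y never vanishes: no point (x, y) can satisfy f = f_x = f_y = 0. In particular no (x, y) ∈ {−4, ..., 4}² is singular; the curve is smooth.


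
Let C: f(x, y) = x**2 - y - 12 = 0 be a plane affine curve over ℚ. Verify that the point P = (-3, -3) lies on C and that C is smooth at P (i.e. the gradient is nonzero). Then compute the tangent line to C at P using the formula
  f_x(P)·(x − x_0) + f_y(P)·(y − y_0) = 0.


Tangent line at P: -6*x - y - 21 = 0.

Step 1: f(-3, -3) = 0, so P lies on C.
Step 2: partial derivatives
  f_x(x, y) = 2*x, f_y(x, y) = -1.
  f_x(P) = -6, f_y(P) = -1 (gradient nonzero, so P is smooth).
Step 3: tangent line at P: -6·(x − -3) + -1·(y − -3) = 0.
Expanding: -6*x - y - 21 = 0.


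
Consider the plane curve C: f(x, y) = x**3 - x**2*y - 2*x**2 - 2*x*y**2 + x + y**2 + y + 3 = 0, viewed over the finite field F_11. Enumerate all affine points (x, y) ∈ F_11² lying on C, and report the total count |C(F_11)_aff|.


Affine F_11-points: {(0, 5), (1, 5), (1, 6), (2, 4), (2, 6), (3, 7), (3, 9), (5, 6), (6, 5), (8, 2), (8, 7), (9, 7), (9, 9), (10, 2), (10, 9)}; count = 15.

For each of the 121 pairs (x, y) ∈ F_11², evaluate f(x, y) mod 11. Record the zeros.
  x = 0: [0↦3, 1↦5, 2↦9, 3↦4, 4↦1, 5↦0, 6↦1, 7↦4, 8↦9, 9↦5, 10↦3]  zeros at y ∈ {5}
  x = 1: [0↦3, 1↦2, 2↦10, 3↦5, 4↦9, 5↦0, 6↦0, 7↦9, 8↦5, 9↦10, 10↦2]  zeros at y ∈ {5, 6}
  x = 2: [0↦5, 1↦10, 2↦9, 3↦2, 4↦0, 5↦3, 6↦0, 7↦2, 8↦9, 9↦10, 10↦5]  zeros at y ∈ {4, 6}
  x = 3: [0↦4, 1↦2, 2↦1, 3↦1, 4↦2, 5↦4, 6↦7, 7↦0, 8↦5, 9↦0, 10↦7]  zeros at y ∈ {7, 9}
  x = 4: [0↦6, 1↦6, 2↦3, 3↦8, 4↦10, 5↦9, 6↦5, 7↦9, 8↦10, 9↦8, 10↦3]  zeros at y ∈ ∅
  x = 5: [0↦6, 1↦6, 2↦10, 3↦7, 4↦8, 5↦2, 6↦0, 7↦2, 8↦8, 9↦7, 10↦10]  zeros at y ∈ {6}
  x = 6: [0↦10, 1↦8, 2↦6, 3↦4, 4↦2, 5↦0, 6↦9, 7↦7, 8↦5, 9↦3, 10↦1]  zeros at y ∈ {5}
  x = 7: [0↦2, 1↦7, 2↦8, 3↦5, 4↦9, 5↦9, 6↦5, 7↦8, 8↦7, 9↦2, 10↦4]  zeros at y ∈ ∅
  x = 8: [0↦10, 1↦9, 2↦0, 3↦5, 4↦2, 5↦2, 6↦5, 7↦0, 8↦9, 9↦10, 10↦3]  zeros at y ∈ {2, 7}
  x = 9: [0↦7, 1↦9, 2↦10, 3↦10, 4↦9, 5↦7, 6↦4, 7↦0, 8↦6, 9↦0, 10↦4]  zeros at y ∈ {7, 9}
  x = 10: [0↦10, 1↦2, 2↦0, 3↦4, 4↦3, 5↦8, 6↦8, 7↦3, 8↦4, 9↦0, 10↦2]  zeros at y ∈ {2, 9}
Collecting zeros: affine points = {(0, 5), (1, 5), (1, 6), (2, 4), (2, 6), (3, 7), (3, 9), (5, 6), (6, 5), (8, 2), (8, 7), (9, 7), (9, 9), (10, 2), (10, 9)}.
Total count |C(F_11)_aff| = 15.


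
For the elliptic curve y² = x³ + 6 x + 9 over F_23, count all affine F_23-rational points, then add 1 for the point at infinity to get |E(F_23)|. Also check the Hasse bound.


Affine points = {(0, 3), (0, 20), (1, 4), (1, 19), (2, 11), (2, 12), (3, 10), (3, 13), (5, 7), (5, 16), (6, 10), (6, 13), (7, 7), (7, 16), (11, 7), (11, 16), (14, 10), (14, 13), (15, 1), (15, 22), (19, 6), (19, 17), (21, 9), (21, 14), (22, 5), (22, 18)}; affine count = 26; |E(F_23)| = 27.

Discriminant check: Δ ∝ 4a³ + 27b² = 4·6³ + 27·9² = 4·216 + 27·81 ≡ 15 (mod 23). Nonzero ⇒ E is nonsingular.
For each x ∈ F_23, compute rhs = x³ + 6·x + 9 mod 23, then count y ∈ F_23 with y² ≡ rhs.
  x = 0: rhs = 9, matching y values: 3, 20 (2 points).
  x = 1: rhs = 16, matching y values: 4, 19 (2 points).
  x = 2: rhs = 6, matching y values: 11, 12 (2 points).
  x = 3: rhs = 8, matching y values: 10, 13 (2 points).
  x = 4: rhs = 5, matching y values: none (0 points).
  x = 5: rhs = 3, matching y values: 7, 16 (2 points).
  x = 6: rhs = 8, matching y values: 10, 13 (2 points).
  x = 7: rhs = 3, matching y values: 7, 16 (2 points).
  x = 8: rhs = 17, matching y values: none (0 points).
  x = 9: rhs = 10, matching y values: none (0 points).
  x = 10: rhs = 11, matching y values: none (0 points).
  x = 11: rhs = 3, matching y values: 7, 16 (2 points).
  x = 12: rhs = 15, matching y values: none (0 points).
  x = 13: rhs = 7, matching y values: none (0 points).
  x = 14: rhs = 8, matching y values: 10, 13 (2 points).
  x = 15: rhs = 1, matching y values: 1, 22 (2 points).
  x = 16: rhs = 15, matching y values: none (0 points).
  x = 17: rhs = 10, matching y values: none (0 points).
  x = 18: rhs = 15, matching y values: none (0 points).
  x = 19: rhs = 13, matching y values: 6, 17 (2 points).
  x = 20: rhs = 10, matching y values: none (0 points).
  x = 21: rhs = 12, matching y values: 9, 14 (2 points).
  x = 22: rhs = 2, matching y values: 5, 18 (2 points).
Total affine count: 26.
Full point count |E(F_23)| = 26 + 1 = 27.
Hasse bound: |27 − (23+1)| = |3| = 3 ≤ 2√23 ≈ 9.5917 ✓.
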